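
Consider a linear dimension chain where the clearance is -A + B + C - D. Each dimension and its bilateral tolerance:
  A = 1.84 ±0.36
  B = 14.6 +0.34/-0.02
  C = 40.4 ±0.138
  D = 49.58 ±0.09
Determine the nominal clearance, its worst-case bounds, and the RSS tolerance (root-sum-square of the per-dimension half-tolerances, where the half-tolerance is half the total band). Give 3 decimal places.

Stack each dimension's contribution:
  -A: nom -1.840 → Σnom=-1.840; wc +0.360/-0.360 → slack +0.360/-0.360; half-tol=0.360, Σhalf²=0.129600
  +B: nom +14.600 → Σnom=12.760; wc +0.340/-0.020 → slack +0.700/-0.380; half-tol=0.180, Σhalf²=0.162000
  +C: nom +40.400 → Σnom=53.160; wc +0.138/-0.138 → slack +0.838/-0.518; half-tol=0.138, Σhalf²=0.181044
  -D: nom -49.580 → Σnom=3.580; wc +0.090/-0.090 → slack +0.928/-0.608; half-tol=0.090, Σhalf²=0.189144
Nominal = 3.580. Worst-case = [3.580 - 0.608, 3.580 + 0.928] = [2.972, 4.508]. RSS = √0.189144 = 0.435.

nominal=3.580 wc=[2.972,4.508] rss=0.435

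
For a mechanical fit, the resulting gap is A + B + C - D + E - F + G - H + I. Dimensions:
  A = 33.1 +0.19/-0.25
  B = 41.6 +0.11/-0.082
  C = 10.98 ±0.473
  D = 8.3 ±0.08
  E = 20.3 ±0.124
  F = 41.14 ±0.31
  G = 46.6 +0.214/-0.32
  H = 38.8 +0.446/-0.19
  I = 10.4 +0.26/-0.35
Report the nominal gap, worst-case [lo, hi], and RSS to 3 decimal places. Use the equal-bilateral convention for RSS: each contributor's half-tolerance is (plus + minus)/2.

Stack each dimension's contribution:
  +A: nom +33.100 → Σnom=33.100; wc +0.190/-0.250 → slack +0.190/-0.250; half-tol=0.220, Σhalf²=0.048400
  +B: nom +41.600 → Σnom=74.700; wc +0.110/-0.082 → slack +0.300/-0.332; half-tol=0.096, Σhalf²=0.057616
  +C: nom +10.980 → Σnom=85.680; wc +0.473/-0.473 → slack +0.773/-0.805; half-tol=0.473, Σhalf²=0.281345
  -D: nom -8.300 → Σnom=77.380; wc +0.080/-0.080 → slack +0.853/-0.885; half-tol=0.080, Σhalf²=0.287745
  +E: nom +20.300 → Σnom=97.680; wc +0.124/-0.124 → slack +0.977/-1.009; half-tol=0.124, Σhalf²=0.303121
  -F: nom -41.140 → Σnom=56.540; wc +0.310/-0.310 → slack +1.287/-1.319; half-tol=0.310, Σhalf²=0.399221
  +G: nom +46.600 → Σnom=103.140; wc +0.214/-0.320 → slack +1.501/-1.639; half-tol=0.267, Σhalf²=0.470510
  -H: nom -38.800 → Σnom=64.340; wc +0.190/-0.446 → slack +1.691/-2.085; half-tol=0.318, Σhalf²=0.571634
  +I: nom +10.400 → Σnom=74.740; wc +0.260/-0.350 → slack +1.951/-2.435; half-tol=0.305, Σhalf²=0.664659
Nominal = 74.740. Worst-case = [74.740 - 2.435, 74.740 + 1.951] = [72.305, 76.691]. RSS = √0.664659 = 0.815.

nominal=74.740 wc=[72.305,76.691] rss=0.815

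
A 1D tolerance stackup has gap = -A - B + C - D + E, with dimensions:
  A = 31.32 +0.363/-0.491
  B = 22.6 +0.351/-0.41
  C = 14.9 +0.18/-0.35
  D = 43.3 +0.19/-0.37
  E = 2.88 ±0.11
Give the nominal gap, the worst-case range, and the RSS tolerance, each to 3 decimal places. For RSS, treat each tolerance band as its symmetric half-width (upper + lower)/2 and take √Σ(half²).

Stack each dimension's contribution:
  -A: nom -31.320 → Σnom=-31.320; wc +0.491/-0.363 → slack +0.491/-0.363; half-tol=0.427, Σhalf²=0.182329
  -B: nom -22.600 → Σnom=-53.920; wc +0.410/-0.351 → slack +0.901/-0.714; half-tol=0.380, Σhalf²=0.327109
  +C: nom +14.900 → Σnom=-39.020; wc +0.180/-0.350 → slack +1.081/-1.064; half-tol=0.265, Σhalf²=0.397334
  -D: nom -43.300 → Σnom=-82.320; wc +0.370/-0.190 → slack +1.451/-1.254; half-tol=0.280, Σhalf²=0.475734
  +E: nom +2.880 → Σnom=-79.440; wc +0.110/-0.110 → slack +1.561/-1.364; half-tol=0.110, Σhalf²=0.487834
Nominal = -79.440. Worst-case = [-79.440 - 1.364, -79.440 + 1.561] = [-80.804, -77.879]. RSS = √0.487834 = 0.698.

nominal=-79.440 wc=[-80.804,-77.879] rss=0.698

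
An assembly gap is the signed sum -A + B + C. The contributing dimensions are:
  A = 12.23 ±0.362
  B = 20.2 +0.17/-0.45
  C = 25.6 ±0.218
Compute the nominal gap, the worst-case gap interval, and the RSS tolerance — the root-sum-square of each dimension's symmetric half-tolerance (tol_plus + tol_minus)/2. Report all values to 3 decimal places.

Stack each dimension's contribution:
  -A: nom -12.230 → Σnom=-12.230; wc +0.362/-0.362 → slack +0.362/-0.362; half-tol=0.362, Σhalf²=0.131044
  +B: nom +20.200 → Σnom=7.970; wc +0.170/-0.450 → slack +0.532/-0.812; half-tol=0.310, Σhalf²=0.227144
  +C: nom +25.600 → Σnom=33.570; wc +0.218/-0.218 → slack +0.750/-1.030; half-tol=0.218, Σhalf²=0.274668
Nominal = 33.570. Worst-case = [33.570 - 1.030, 33.570 + 0.750] = [32.540, 34.320]. RSS = √0.274668 = 0.524.

nominal=33.570 wc=[32.540,34.320] rss=0.524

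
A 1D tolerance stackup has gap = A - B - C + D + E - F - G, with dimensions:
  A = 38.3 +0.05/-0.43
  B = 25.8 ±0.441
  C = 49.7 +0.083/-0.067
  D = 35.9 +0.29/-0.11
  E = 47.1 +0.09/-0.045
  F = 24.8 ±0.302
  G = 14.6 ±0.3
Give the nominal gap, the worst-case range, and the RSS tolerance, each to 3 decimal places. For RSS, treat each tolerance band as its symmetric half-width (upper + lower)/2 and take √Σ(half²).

Stack each dimension's contribution:
  +A: nom +38.300 → Σnom=38.300; wc +0.050/-0.430 → slack +0.050/-0.430; half-tol=0.240, Σhalf²=0.057600
  -B: nom -25.800 → Σnom=12.500; wc +0.441/-0.441 → slack +0.491/-0.871; half-tol=0.441, Σhalf²=0.252081
  -C: nom -49.700 → Σnom=-37.200; wc +0.067/-0.083 → slack +0.558/-0.954; half-tol=0.075, Σhalf²=0.257706
  +D: nom +35.900 → Σnom=-1.300; wc +0.290/-0.110 → slack +0.848/-1.064; half-tol=0.200, Σhalf²=0.297706
  +E: nom +47.100 → Σnom=45.800; wc +0.090/-0.045 → slack +0.938/-1.109; half-tol=0.068, Σhalf²=0.302262
  -F: nom -24.800 → Σnom=21.000; wc +0.302/-0.302 → slack +1.240/-1.411; half-tol=0.302, Σhalf²=0.393466
  -G: nom -14.600 → Σnom=6.400; wc +0.300/-0.300 → slack +1.540/-1.711; half-tol=0.300, Σhalf²=0.483466
Nominal = 6.400. Worst-case = [6.400 - 1.711, 6.400 + 1.540] = [4.689, 7.940]. RSS = √0.483466 = 0.695.

nominal=6.400 wc=[4.689,7.940] rss=0.695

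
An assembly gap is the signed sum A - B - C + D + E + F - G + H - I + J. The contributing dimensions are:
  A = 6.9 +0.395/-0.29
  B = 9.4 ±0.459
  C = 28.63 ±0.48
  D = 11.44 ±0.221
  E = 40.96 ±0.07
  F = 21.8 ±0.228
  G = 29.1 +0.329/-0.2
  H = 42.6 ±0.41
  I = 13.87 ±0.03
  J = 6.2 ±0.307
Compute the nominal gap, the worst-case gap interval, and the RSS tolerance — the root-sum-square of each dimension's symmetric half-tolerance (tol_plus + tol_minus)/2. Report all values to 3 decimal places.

nominal=48.900 wc=[46.076,51.700] rss=0.999

Stack each dimension's contribution:
  +A: nom +6.900 → Σnom=6.900; wc +0.395/-0.290 → slack +0.395/-0.290; half-tol=0.343, Σhalf²=0.117306
  -B: nom -9.400 → Σnom=-2.500; wc +0.459/-0.459 → slack +0.854/-0.749; half-tol=0.459, Σhalf²=0.327987
  -C: nom -28.630 → Σnom=-31.130; wc +0.480/-0.480 → slack +1.334/-1.229; half-tol=0.480, Σhalf²=0.558387
  +D: nom +11.440 → Σnom=-19.690; wc +0.221/-0.221 → slack +1.555/-1.450; half-tol=0.221, Σhalf²=0.607228
  +E: nom +40.960 → Σnom=21.270; wc +0.070/-0.070 → slack +1.625/-1.520; half-tol=0.070, Σhalf²=0.612128
  +F: nom +21.800 → Σnom=43.070; wc +0.228/-0.228 → slack +1.853/-1.748; half-tol=0.228, Σhalf²=0.664112
  -G: nom -29.100 → Σnom=13.970; wc +0.200/-0.329 → slack +2.053/-2.077; half-tol=0.265, Σhalf²=0.734073
  +H: nom +42.600 → Σnom=56.570; wc +0.410/-0.410 → slack +2.463/-2.487; half-tol=0.410, Σhalf²=0.902173
  -I: nom -13.870 → Σnom=42.700; wc +0.030/-0.030 → slack +2.493/-2.517; half-tol=0.030, Σhalf²=0.903073
  +J: nom +6.200 → Σnom=48.900; wc +0.307/-0.307 → slack +2.800/-2.824; half-tol=0.307, Σhalf²=0.997322
Nominal = 48.900. Worst-case = [48.900 - 2.824, 48.900 + 2.800] = [46.076, 51.700]. RSS = √0.997322 = 0.999.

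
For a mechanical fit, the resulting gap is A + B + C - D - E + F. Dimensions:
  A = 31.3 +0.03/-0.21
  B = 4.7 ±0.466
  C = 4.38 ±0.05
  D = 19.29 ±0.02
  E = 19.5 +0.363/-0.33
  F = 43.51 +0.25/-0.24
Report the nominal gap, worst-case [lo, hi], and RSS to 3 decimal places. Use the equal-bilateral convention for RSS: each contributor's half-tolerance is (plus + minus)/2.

nominal=45.100 wc=[43.751,46.246] rss=0.644

Stack each dimension's contribution:
  +A: nom +31.300 → Σnom=31.300; wc +0.030/-0.210 → slack +0.030/-0.210; half-tol=0.120, Σhalf²=0.014400
  +B: nom +4.700 → Σnom=36.000; wc +0.466/-0.466 → slack +0.496/-0.676; half-tol=0.466, Σhalf²=0.231556
  +C: nom +4.380 → Σnom=40.380; wc +0.050/-0.050 → slack +0.546/-0.726; half-tol=0.050, Σhalf²=0.234056
  -D: nom -19.290 → Σnom=21.090; wc +0.020/-0.020 → slack +0.566/-0.746; half-tol=0.020, Σhalf²=0.234456
  -E: nom -19.500 → Σnom=1.590; wc +0.330/-0.363 → slack +0.896/-1.109; half-tol=0.347, Σhalf²=0.354518
  +F: nom +43.510 → Σnom=45.100; wc +0.250/-0.240 → slack +1.146/-1.349; half-tol=0.245, Σhalf²=0.414543
Nominal = 45.100. Worst-case = [45.100 - 1.349, 45.100 + 1.146] = [43.751, 46.246]. RSS = √0.414543 = 0.644.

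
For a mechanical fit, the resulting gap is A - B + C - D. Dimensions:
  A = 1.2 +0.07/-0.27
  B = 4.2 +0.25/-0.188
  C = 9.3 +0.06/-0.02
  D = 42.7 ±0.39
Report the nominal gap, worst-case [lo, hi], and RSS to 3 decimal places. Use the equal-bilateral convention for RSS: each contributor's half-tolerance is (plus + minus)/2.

nominal=-36.400 wc=[-37.330,-35.692] rss=0.480

Stack each dimension's contribution:
  +A: nom +1.200 → Σnom=1.200; wc +0.070/-0.270 → slack +0.070/-0.270; half-tol=0.170, Σhalf²=0.028900
  -B: nom -4.200 → Σnom=-3.000; wc +0.188/-0.250 → slack +0.258/-0.520; half-tol=0.219, Σhalf²=0.076861
  +C: nom +9.300 → Σnom=6.300; wc +0.060/-0.020 → slack +0.318/-0.540; half-tol=0.040, Σhalf²=0.078461
  -D: nom -42.700 → Σnom=-36.400; wc +0.390/-0.390 → slack +0.708/-0.930; half-tol=0.390, Σhalf²=0.230561
Nominal = -36.400. Worst-case = [-36.400 - 0.930, -36.400 + 0.708] = [-37.330, -35.692]. RSS = √0.230561 = 0.480.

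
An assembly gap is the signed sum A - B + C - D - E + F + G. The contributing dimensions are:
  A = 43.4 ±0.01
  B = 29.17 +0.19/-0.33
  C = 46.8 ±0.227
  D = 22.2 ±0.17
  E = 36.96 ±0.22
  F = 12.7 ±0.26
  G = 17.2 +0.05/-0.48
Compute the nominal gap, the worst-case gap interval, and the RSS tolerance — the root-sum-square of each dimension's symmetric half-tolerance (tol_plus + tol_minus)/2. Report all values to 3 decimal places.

nominal=31.770 wc=[30.213,33.037] rss=0.578

Stack each dimension's contribution:
  +A: nom +43.400 → Σnom=43.400; wc +0.010/-0.010 → slack +0.010/-0.010; half-tol=0.010, Σhalf²=0.000100
  -B: nom -29.170 → Σnom=14.230; wc +0.330/-0.190 → slack +0.340/-0.200; half-tol=0.260, Σhalf²=0.067700
  +C: nom +46.800 → Σnom=61.030; wc +0.227/-0.227 → slack +0.567/-0.427; half-tol=0.227, Σhalf²=0.119229
  -D: nom -22.200 → Σnom=38.830; wc +0.170/-0.170 → slack +0.737/-0.597; half-tol=0.170, Σhalf²=0.148129
  -E: nom -36.960 → Σnom=1.870; wc +0.220/-0.220 → slack +0.957/-0.817; half-tol=0.220, Σhalf²=0.196529
  +F: nom +12.700 → Σnom=14.570; wc +0.260/-0.260 → slack +1.217/-1.077; half-tol=0.260, Σhalf²=0.264129
  +G: nom +17.200 → Σnom=31.770; wc +0.050/-0.480 → slack +1.267/-1.557; half-tol=0.265, Σhalf²=0.334354
Nominal = 31.770. Worst-case = [31.770 - 1.557, 31.770 + 1.267] = [30.213, 33.037]. RSS = √0.334354 = 0.578.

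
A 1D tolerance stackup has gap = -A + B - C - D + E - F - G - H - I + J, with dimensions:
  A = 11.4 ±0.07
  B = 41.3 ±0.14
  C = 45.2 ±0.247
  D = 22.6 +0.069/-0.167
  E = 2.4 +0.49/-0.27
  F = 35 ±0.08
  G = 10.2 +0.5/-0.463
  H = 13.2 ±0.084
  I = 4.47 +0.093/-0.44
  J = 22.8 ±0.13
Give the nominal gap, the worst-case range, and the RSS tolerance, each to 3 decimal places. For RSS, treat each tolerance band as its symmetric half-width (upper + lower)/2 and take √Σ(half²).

Stack each dimension's contribution:
  -A: nom -11.400 → Σnom=-11.400; wc +0.070/-0.070 → slack +0.070/-0.070; half-tol=0.070, Σhalf²=0.004900
  +B: nom +41.300 → Σnom=29.900; wc +0.140/-0.140 → slack +0.210/-0.210; half-tol=0.140, Σhalf²=0.024500
  -C: nom -45.200 → Σnom=-15.300; wc +0.247/-0.247 → slack +0.457/-0.457; half-tol=0.247, Σhalf²=0.085509
  -D: nom -22.600 → Σnom=-37.900; wc +0.167/-0.069 → slack +0.624/-0.526; half-tol=0.118, Σhalf²=0.099433
  +E: nom +2.400 → Σnom=-35.500; wc +0.490/-0.270 → slack +1.114/-0.796; half-tol=0.380, Σhalf²=0.243833
  -F: nom -35.000 → Σnom=-70.500; wc +0.080/-0.080 → slack +1.194/-0.876; half-tol=0.080, Σhalf²=0.250233
  -G: nom -10.200 → Σnom=-80.700; wc +0.463/-0.500 → slack +1.657/-1.376; half-tol=0.482, Σhalf²=0.482075
  -H: nom -13.200 → Σnom=-93.900; wc +0.084/-0.084 → slack +1.741/-1.460; half-tol=0.084, Σhalf²=0.489131
  -I: nom -4.470 → Σnom=-98.370; wc +0.440/-0.093 → slack +2.181/-1.553; half-tol=0.267, Σhalf²=0.560154
  +J: nom +22.800 → Σnom=-75.570; wc +0.130/-0.130 → slack +2.311/-1.683; half-tol=0.130, Σhalf²=0.577054
Nominal = -75.570. Worst-case = [-75.570 - 1.683, -75.570 + 2.311] = [-77.253, -73.259]. RSS = √0.577054 = 0.760.

nominal=-75.570 wc=[-77.253,-73.259] rss=0.760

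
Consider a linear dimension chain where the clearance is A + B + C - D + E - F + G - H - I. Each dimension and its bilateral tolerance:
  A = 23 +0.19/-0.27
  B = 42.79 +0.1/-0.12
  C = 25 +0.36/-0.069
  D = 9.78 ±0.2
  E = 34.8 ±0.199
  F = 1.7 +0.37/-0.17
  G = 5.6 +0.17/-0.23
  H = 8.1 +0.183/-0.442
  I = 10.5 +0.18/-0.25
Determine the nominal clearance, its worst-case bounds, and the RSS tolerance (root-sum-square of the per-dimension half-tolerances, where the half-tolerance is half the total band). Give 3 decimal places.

Stack each dimension's contribution:
  +A: nom +23.000 → Σnom=23.000; wc +0.190/-0.270 → slack +0.190/-0.270; half-tol=0.230, Σhalf²=0.052900
  +B: nom +42.790 → Σnom=65.790; wc +0.100/-0.120 → slack +0.290/-0.390; half-tol=0.110, Σhalf²=0.065000
  +C: nom +25.000 → Σnom=90.790; wc +0.360/-0.069 → slack +0.650/-0.459; half-tol=0.214, Σhalf²=0.111010
  -D: nom -9.780 → Σnom=81.010; wc +0.200/-0.200 → slack +0.850/-0.659; half-tol=0.200, Σhalf²=0.151010
  +E: nom +34.800 → Σnom=115.810; wc +0.199/-0.199 → slack +1.049/-0.858; half-tol=0.199, Σhalf²=0.190611
  -F: nom -1.700 → Σnom=114.110; wc +0.170/-0.370 → slack +1.219/-1.228; half-tol=0.270, Σhalf²=0.263511
  +G: nom +5.600 → Σnom=119.710; wc +0.170/-0.230 → slack +1.389/-1.458; half-tol=0.200, Σhalf²=0.303511
  -H: nom -8.100 → Σnom=111.610; wc +0.442/-0.183 → slack +1.831/-1.641; half-tol=0.312, Σhalf²=0.401168
  -I: nom -10.500 → Σnom=101.110; wc +0.250/-0.180 → slack +2.081/-1.821; half-tol=0.215, Σhalf²=0.447393
Nominal = 101.110. Worst-case = [101.110 - 1.821, 101.110 + 2.081] = [99.289, 103.191]. RSS = √0.447393 = 0.669.

nominal=101.110 wc=[99.289,103.191] rss=0.669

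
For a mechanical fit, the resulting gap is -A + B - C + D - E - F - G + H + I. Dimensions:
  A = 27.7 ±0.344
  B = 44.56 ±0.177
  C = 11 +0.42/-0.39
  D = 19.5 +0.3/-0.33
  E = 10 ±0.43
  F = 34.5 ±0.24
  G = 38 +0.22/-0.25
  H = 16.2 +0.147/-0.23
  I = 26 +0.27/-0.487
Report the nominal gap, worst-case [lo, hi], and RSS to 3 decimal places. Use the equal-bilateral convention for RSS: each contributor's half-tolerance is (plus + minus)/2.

nominal=-14.940 wc=[-17.818,-12.392] rss=0.943

Stack each dimension's contribution:
  -A: nom -27.700 → Σnom=-27.700; wc +0.344/-0.344 → slack +0.344/-0.344; half-tol=0.344, Σhalf²=0.118336
  +B: nom +44.560 → Σnom=16.860; wc +0.177/-0.177 → slack +0.521/-0.521; half-tol=0.177, Σhalf²=0.149665
  -C: nom -11.000 → Σnom=5.860; wc +0.390/-0.420 → slack +0.911/-0.941; half-tol=0.405, Σhalf²=0.313690
  +D: nom +19.500 → Σnom=25.360; wc +0.300/-0.330 → slack +1.211/-1.271; half-tol=0.315, Σhalf²=0.412915
  -E: nom -10.000 → Σnom=15.360; wc +0.430/-0.430 → slack +1.641/-1.701; half-tol=0.430, Σhalf²=0.597815
  -F: nom -34.500 → Σnom=-19.140; wc +0.240/-0.240 → slack +1.881/-1.941; half-tol=0.240, Σhalf²=0.655415
  -G: nom -38.000 → Σnom=-57.140; wc +0.250/-0.220 → slack +2.131/-2.161; half-tol=0.235, Σhalf²=0.710640
  +H: nom +16.200 → Σnom=-40.940; wc +0.147/-0.230 → slack +2.278/-2.391; half-tol=0.189, Σhalf²=0.746172
  +I: nom +26.000 → Σnom=-14.940; wc +0.270/-0.487 → slack +2.548/-2.878; half-tol=0.379, Σhalf²=0.889435
Nominal = -14.940. Worst-case = [-14.940 - 2.878, -14.940 + 2.548] = [-17.818, -12.392]. RSS = √0.889435 = 0.943.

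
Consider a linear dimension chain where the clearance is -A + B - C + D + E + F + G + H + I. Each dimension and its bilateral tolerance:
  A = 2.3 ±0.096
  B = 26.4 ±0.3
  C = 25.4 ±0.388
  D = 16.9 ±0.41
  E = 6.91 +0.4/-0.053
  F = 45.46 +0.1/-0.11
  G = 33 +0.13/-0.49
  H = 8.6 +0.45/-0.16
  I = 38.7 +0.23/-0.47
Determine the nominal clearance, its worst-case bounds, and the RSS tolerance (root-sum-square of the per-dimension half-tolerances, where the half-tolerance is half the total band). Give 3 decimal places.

nominal=148.270 wc=[145.793,150.774] rss=0.890

Stack each dimension's contribution:
  -A: nom -2.300 → Σnom=-2.300; wc +0.096/-0.096 → slack +0.096/-0.096; half-tol=0.096, Σhalf²=0.009216
  +B: nom +26.400 → Σnom=24.100; wc +0.300/-0.300 → slack +0.396/-0.396; half-tol=0.300, Σhalf²=0.099216
  -C: nom -25.400 → Σnom=-1.300; wc +0.388/-0.388 → slack +0.784/-0.784; half-tol=0.388, Σhalf²=0.249760
  +D: nom +16.900 → Σnom=15.600; wc +0.410/-0.410 → slack +1.194/-1.194; half-tol=0.410, Σhalf²=0.417860
  +E: nom +6.910 → Σnom=22.510; wc +0.400/-0.053 → slack +1.594/-1.247; half-tol=0.227, Σhalf²=0.469162
  +F: nom +45.460 → Σnom=67.970; wc +0.100/-0.110 → slack +1.694/-1.357; half-tol=0.105, Σhalf²=0.480187
  +G: nom +33.000 → Σnom=100.970; wc +0.130/-0.490 → slack +1.824/-1.847; half-tol=0.310, Σhalf²=0.576287
  +H: nom +8.600 → Σnom=109.570; wc +0.450/-0.160 → slack +2.274/-2.007; half-tol=0.305, Σhalf²=0.669312
  +I: nom +38.700 → Σnom=148.270; wc +0.230/-0.470 → slack +2.504/-2.477; half-tol=0.350, Σhalf²=0.791812
Nominal = 148.270. Worst-case = [148.270 - 2.477, 148.270 + 2.504] = [145.793, 150.774]. RSS = √0.791812 = 0.890.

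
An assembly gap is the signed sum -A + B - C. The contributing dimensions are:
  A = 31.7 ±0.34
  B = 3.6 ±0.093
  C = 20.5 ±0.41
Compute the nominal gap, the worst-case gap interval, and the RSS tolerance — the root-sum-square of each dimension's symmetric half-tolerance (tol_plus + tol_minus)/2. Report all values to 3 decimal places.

Stack each dimension's contribution:
  -A: nom -31.700 → Σnom=-31.700; wc +0.340/-0.340 → slack +0.340/-0.340; half-tol=0.340, Σhalf²=0.115600
  +B: nom +3.600 → Σnom=-28.100; wc +0.093/-0.093 → slack +0.433/-0.433; half-tol=0.093, Σhalf²=0.124249
  -C: nom -20.500 → Σnom=-48.600; wc +0.410/-0.410 → slack +0.843/-0.843; half-tol=0.410, Σhalf²=0.292349
Nominal = -48.600. Worst-case = [-48.600 - 0.843, -48.600 + 0.843] = [-49.443, -47.757]. RSS = √0.292349 = 0.541.

nominal=-48.600 wc=[-49.443,-47.757] rss=0.541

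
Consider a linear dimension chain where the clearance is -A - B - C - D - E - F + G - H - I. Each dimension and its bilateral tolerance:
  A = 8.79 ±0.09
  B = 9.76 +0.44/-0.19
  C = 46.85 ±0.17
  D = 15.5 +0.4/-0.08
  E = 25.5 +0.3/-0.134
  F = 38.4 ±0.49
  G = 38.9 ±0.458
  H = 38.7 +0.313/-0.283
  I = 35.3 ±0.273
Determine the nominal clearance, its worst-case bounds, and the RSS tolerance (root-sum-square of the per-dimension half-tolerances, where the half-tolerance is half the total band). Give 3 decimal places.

nominal=-179.900 wc=[-182.834,-177.732] rss=0.924

Stack each dimension's contribution:
  -A: nom -8.790 → Σnom=-8.790; wc +0.090/-0.090 → slack +0.090/-0.090; half-tol=0.090, Σhalf²=0.008100
  -B: nom -9.760 → Σnom=-18.550; wc +0.190/-0.440 → slack +0.280/-0.530; half-tol=0.315, Σhalf²=0.107325
  -C: nom -46.850 → Σnom=-65.400; wc +0.170/-0.170 → slack +0.450/-0.700; half-tol=0.170, Σhalf²=0.136225
  -D: nom -15.500 → Σnom=-80.900; wc +0.080/-0.400 → slack +0.530/-1.100; half-tol=0.240, Σhalf²=0.193825
  -E: nom -25.500 → Σnom=-106.400; wc +0.134/-0.300 → slack +0.664/-1.400; half-tol=0.217, Σhalf²=0.240914
  -F: nom -38.400 → Σnom=-144.800; wc +0.490/-0.490 → slack +1.154/-1.890; half-tol=0.490, Σhalf²=0.481014
  +G: nom +38.900 → Σnom=-105.900; wc +0.458/-0.458 → slack +1.612/-2.348; half-tol=0.458, Σhalf²=0.690778
  -H: nom -38.700 → Σnom=-144.600; wc +0.283/-0.313 → slack +1.895/-2.661; half-tol=0.298, Σhalf²=0.779582
  -I: nom -35.300 → Σnom=-179.900; wc +0.273/-0.273 → slack +2.168/-2.934; half-tol=0.273, Σhalf²=0.854111
Nominal = -179.900. Worst-case = [-179.900 - 2.934, -179.900 + 2.168] = [-182.834, -177.732]. RSS = √0.854111 = 0.924.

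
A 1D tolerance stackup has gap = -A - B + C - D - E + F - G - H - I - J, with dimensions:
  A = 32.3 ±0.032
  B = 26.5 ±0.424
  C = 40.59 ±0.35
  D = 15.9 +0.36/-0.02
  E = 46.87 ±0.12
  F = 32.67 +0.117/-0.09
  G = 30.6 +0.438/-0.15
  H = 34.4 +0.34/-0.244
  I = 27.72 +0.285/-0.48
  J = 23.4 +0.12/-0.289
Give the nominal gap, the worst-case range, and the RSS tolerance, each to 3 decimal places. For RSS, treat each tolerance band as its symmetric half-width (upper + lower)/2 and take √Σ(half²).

nominal=-164.430 wc=[-166.989,-162.204] rss=0.851

Stack each dimension's contribution:
  -A: nom -32.300 → Σnom=-32.300; wc +0.032/-0.032 → slack +0.032/-0.032; half-tol=0.032, Σhalf²=0.001024
  -B: nom -26.500 → Σnom=-58.800; wc +0.424/-0.424 → slack +0.456/-0.456; half-tol=0.424, Σhalf²=0.180800
  +C: nom +40.590 → Σnom=-18.210; wc +0.350/-0.350 → slack +0.806/-0.806; half-tol=0.350, Σhalf²=0.303300
  -D: nom -15.900 → Σnom=-34.110; wc +0.020/-0.360 → slack +0.826/-1.166; half-tol=0.190, Σhalf²=0.339400
  -E: nom -46.870 → Σnom=-80.980; wc +0.120/-0.120 → slack +0.946/-1.286; half-tol=0.120, Σhalf²=0.353800
  +F: nom +32.670 → Σnom=-48.310; wc +0.117/-0.090 → slack +1.063/-1.376; half-tol=0.104, Σhalf²=0.364512
  -G: nom -30.600 → Σnom=-78.910; wc +0.150/-0.438 → slack +1.213/-1.814; half-tol=0.294, Σhalf²=0.450948
  -H: nom -34.400 → Σnom=-113.310; wc +0.244/-0.340 → slack +1.457/-2.154; half-tol=0.292, Σhalf²=0.536212
  -I: nom -27.720 → Σnom=-141.030; wc +0.480/-0.285 → slack +1.937/-2.439; half-tol=0.382, Σhalf²=0.682518
  -J: nom -23.400 → Σnom=-164.430; wc +0.289/-0.120 → slack +2.226/-2.559; half-tol=0.204, Σhalf²=0.724339
Nominal = -164.430. Worst-case = [-164.430 - 2.559, -164.430 + 2.226] = [-166.989, -162.204]. RSS = √0.724339 = 0.851.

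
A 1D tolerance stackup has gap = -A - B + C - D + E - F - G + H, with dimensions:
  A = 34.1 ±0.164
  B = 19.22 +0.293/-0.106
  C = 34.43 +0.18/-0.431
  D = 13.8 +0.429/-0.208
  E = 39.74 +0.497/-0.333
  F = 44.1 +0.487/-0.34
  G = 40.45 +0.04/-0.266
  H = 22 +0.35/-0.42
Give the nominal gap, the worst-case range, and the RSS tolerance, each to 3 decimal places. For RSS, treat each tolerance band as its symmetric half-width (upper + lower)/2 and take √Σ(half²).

Stack each dimension's contribution:
  -A: nom -34.100 → Σnom=-34.100; wc +0.164/-0.164 → slack +0.164/-0.164; half-tol=0.164, Σhalf²=0.026896
  -B: nom -19.220 → Σnom=-53.320; wc +0.106/-0.293 → slack +0.270/-0.457; half-tol=0.199, Σhalf²=0.066696
  +C: nom +34.430 → Σnom=-18.890; wc +0.180/-0.431 → slack +0.450/-0.888; half-tol=0.305, Σhalf²=0.160026
  -D: nom -13.800 → Σnom=-32.690; wc +0.208/-0.429 → slack +0.658/-1.317; half-tol=0.319, Σhalf²=0.261469
  +E: nom +39.740 → Σnom=7.050; wc +0.497/-0.333 → slack +1.155/-1.650; half-tol=0.415, Σhalf²=0.433694
  -F: nom -44.100 → Σnom=-37.050; wc +0.340/-0.487 → slack +1.495/-2.137; half-tol=0.413, Σhalf²=0.604676
  -G: nom -40.450 → Σnom=-77.500; wc +0.266/-0.040 → slack +1.761/-2.177; half-tol=0.153, Σhalf²=0.628085
  +H: nom +22.000 → Σnom=-55.500; wc +0.350/-0.420 → slack +2.111/-2.597; half-tol=0.385, Σhalf²=0.776310
Nominal = -55.500. Worst-case = [-55.500 - 2.597, -55.500 + 2.111] = [-58.097, -53.389]. RSS = √0.776310 = 0.881.

nominal=-55.500 wc=[-58.097,-53.389] rss=0.881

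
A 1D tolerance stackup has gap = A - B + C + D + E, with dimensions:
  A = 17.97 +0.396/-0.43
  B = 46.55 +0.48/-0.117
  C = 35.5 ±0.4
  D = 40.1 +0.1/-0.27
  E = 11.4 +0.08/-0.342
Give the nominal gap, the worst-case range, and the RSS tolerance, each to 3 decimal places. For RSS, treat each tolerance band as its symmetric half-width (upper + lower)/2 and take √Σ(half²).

nominal=58.420 wc=[56.498,59.513] rss=0.706

Stack each dimension's contribution:
  +A: nom +17.970 → Σnom=17.970; wc +0.396/-0.430 → slack +0.396/-0.430; half-tol=0.413, Σhalf²=0.170569
  -B: nom -46.550 → Σnom=-28.580; wc +0.117/-0.480 → slack +0.513/-0.910; half-tol=0.298, Σhalf²=0.259671
  +C: nom +35.500 → Σnom=6.920; wc +0.400/-0.400 → slack +0.913/-1.310; half-tol=0.400, Σhalf²=0.419671
  +D: nom +40.100 → Σnom=47.020; wc +0.100/-0.270 → slack +1.013/-1.580; half-tol=0.185, Σhalf²=0.453896
  +E: nom +11.400 → Σnom=58.420; wc +0.080/-0.342 → slack +1.093/-1.922; half-tol=0.211, Σhalf²=0.498417
Nominal = 58.420. Worst-case = [58.420 - 1.922, 58.420 + 1.093] = [56.498, 59.513]. RSS = √0.498417 = 0.706.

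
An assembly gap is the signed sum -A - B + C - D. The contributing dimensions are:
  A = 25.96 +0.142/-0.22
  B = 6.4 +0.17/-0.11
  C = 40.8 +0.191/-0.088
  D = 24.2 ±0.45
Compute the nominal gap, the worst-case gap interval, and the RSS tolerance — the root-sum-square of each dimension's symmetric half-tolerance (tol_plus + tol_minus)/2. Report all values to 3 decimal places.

Stack each dimension's contribution:
  -A: nom -25.960 → Σnom=-25.960; wc +0.220/-0.142 → slack +0.220/-0.142; half-tol=0.181, Σhalf²=0.032761
  -B: nom -6.400 → Σnom=-32.360; wc +0.110/-0.170 → slack +0.330/-0.312; half-tol=0.140, Σhalf²=0.052361
  +C: nom +40.800 → Σnom=8.440; wc +0.191/-0.088 → slack +0.521/-0.400; half-tol=0.140, Σhalf²=0.071821
  -D: nom -24.200 → Σnom=-15.760; wc +0.450/-0.450 → slack +0.971/-0.850; half-tol=0.450, Σhalf²=0.274321
Nominal = -15.760. Worst-case = [-15.760 - 0.850, -15.760 + 0.971] = [-16.610, -14.789]. RSS = √0.274321 = 0.524.

nominal=-15.760 wc=[-16.610,-14.789] rss=0.524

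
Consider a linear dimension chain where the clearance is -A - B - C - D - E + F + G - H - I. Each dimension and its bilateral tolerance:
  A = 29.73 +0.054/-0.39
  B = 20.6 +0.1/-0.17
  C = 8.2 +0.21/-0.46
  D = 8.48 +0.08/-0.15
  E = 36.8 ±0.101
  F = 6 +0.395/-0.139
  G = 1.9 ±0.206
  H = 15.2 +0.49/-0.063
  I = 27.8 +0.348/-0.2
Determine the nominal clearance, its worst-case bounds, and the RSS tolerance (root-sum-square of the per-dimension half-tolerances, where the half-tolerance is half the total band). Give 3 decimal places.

nominal=-138.910 wc=[-140.638,-136.775] rss=0.684

Stack each dimension's contribution:
  -A: nom -29.730 → Σnom=-29.730; wc +0.390/-0.054 → slack +0.390/-0.054; half-tol=0.222, Σhalf²=0.049284
  -B: nom -20.600 → Σnom=-50.330; wc +0.170/-0.100 → slack +0.560/-0.154; half-tol=0.135, Σhalf²=0.067509
  -C: nom -8.200 → Σnom=-58.530; wc +0.460/-0.210 → slack +1.020/-0.364; half-tol=0.335, Σhalf²=0.179734
  -D: nom -8.480 → Σnom=-67.010; wc +0.150/-0.080 → slack +1.170/-0.444; half-tol=0.115, Σhalf²=0.192959
  -E: nom -36.800 → Σnom=-103.810; wc +0.101/-0.101 → slack +1.271/-0.545; half-tol=0.101, Σhalf²=0.203160
  +F: nom +6.000 → Σnom=-97.810; wc +0.395/-0.139 → slack +1.666/-0.684; half-tol=0.267, Σhalf²=0.274449
  +G: nom +1.900 → Σnom=-95.910; wc +0.206/-0.206 → slack +1.872/-0.890; half-tol=0.206, Σhalf²=0.316885
  -H: nom -15.200 → Σnom=-111.110; wc +0.063/-0.490 → slack +1.935/-1.380; half-tol=0.276, Σhalf²=0.393337
  -I: nom -27.800 → Σnom=-138.910; wc +0.200/-0.348 → slack +2.135/-1.728; half-tol=0.274, Σhalf²=0.468413
Nominal = -138.910. Worst-case = [-138.910 - 1.728, -138.910 + 2.135] = [-140.638, -136.775]. RSS = √0.468413 = 0.684.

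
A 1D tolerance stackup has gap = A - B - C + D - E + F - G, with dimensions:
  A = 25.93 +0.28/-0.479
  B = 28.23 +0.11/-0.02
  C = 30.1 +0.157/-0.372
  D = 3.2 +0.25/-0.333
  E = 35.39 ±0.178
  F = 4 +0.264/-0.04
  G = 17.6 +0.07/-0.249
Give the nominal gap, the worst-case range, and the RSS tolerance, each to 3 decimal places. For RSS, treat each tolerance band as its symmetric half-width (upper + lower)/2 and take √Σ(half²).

Stack each dimension's contribution:
  +A: nom +25.930 → Σnom=25.930; wc +0.280/-0.479 → slack +0.280/-0.479; half-tol=0.380, Σhalf²=0.144020
  -B: nom -28.230 → Σnom=-2.300; wc +0.020/-0.110 → slack +0.300/-0.589; half-tol=0.065, Σhalf²=0.148245
  -C: nom -30.100 → Σnom=-32.400; wc +0.372/-0.157 → slack +0.672/-0.746; half-tol=0.265, Σhalf²=0.218206
  +D: nom +3.200 → Σnom=-29.200; wc +0.250/-0.333 → slack +0.922/-1.079; half-tol=0.291, Σhalf²=0.303178
  -E: nom -35.390 → Σnom=-64.590; wc +0.178/-0.178 → slack +1.100/-1.257; half-tol=0.178, Σhalf²=0.334862
  +F: nom +4.000 → Σnom=-60.590; wc +0.264/-0.040 → slack +1.364/-1.297; half-tol=0.152, Σhalf²=0.357966
  -G: nom -17.600 → Σnom=-78.190; wc +0.249/-0.070 → slack +1.613/-1.367; half-tol=0.160, Σhalf²=0.383406
Nominal = -78.190. Worst-case = [-78.190 - 1.367, -78.190 + 1.613] = [-79.557, -76.577]. RSS = √0.383406 = 0.619.

nominal=-78.190 wc=[-79.557,-76.577] rss=0.619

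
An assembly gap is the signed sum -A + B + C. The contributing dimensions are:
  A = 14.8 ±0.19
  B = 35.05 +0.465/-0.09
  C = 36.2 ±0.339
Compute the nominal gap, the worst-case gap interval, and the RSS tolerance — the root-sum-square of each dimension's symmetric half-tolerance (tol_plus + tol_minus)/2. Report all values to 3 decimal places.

Stack each dimension's contribution:
  -A: nom -14.800 → Σnom=-14.800; wc +0.190/-0.190 → slack +0.190/-0.190; half-tol=0.190, Σhalf²=0.036100
  +B: nom +35.050 → Σnom=20.250; wc +0.465/-0.090 → slack +0.655/-0.280; half-tol=0.278, Σhalf²=0.113106
  +C: nom +36.200 → Σnom=56.450; wc +0.339/-0.339 → slack +0.994/-0.619; half-tol=0.339, Σhalf²=0.228027
Nominal = 56.450. Worst-case = [56.450 - 0.619, 56.450 + 0.994] = [55.831, 57.444]. RSS = √0.228027 = 0.478.

nominal=56.450 wc=[55.831,57.444] rss=0.478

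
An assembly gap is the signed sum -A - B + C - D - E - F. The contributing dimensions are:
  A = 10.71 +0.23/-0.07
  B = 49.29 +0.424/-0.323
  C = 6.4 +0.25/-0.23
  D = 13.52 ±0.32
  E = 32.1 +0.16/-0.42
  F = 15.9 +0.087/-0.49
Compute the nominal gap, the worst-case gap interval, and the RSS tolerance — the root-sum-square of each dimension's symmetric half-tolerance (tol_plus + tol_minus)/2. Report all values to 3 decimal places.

nominal=-115.120 wc=[-116.571,-113.247] rss=0.700

Stack each dimension's contribution:
  -A: nom -10.710 → Σnom=-10.710; wc +0.070/-0.230 → slack +0.070/-0.230; half-tol=0.150, Σhalf²=0.022500
  -B: nom -49.290 → Σnom=-60.000; wc +0.323/-0.424 → slack +0.393/-0.654; half-tol=0.373, Σhalf²=0.162002
  +C: nom +6.400 → Σnom=-53.600; wc +0.250/-0.230 → slack +0.643/-0.884; half-tol=0.240, Σhalf²=0.219602
  -D: nom -13.520 → Σnom=-67.120; wc +0.320/-0.320 → slack +0.963/-1.204; half-tol=0.320, Σhalf²=0.322002
  -E: nom -32.100 → Σnom=-99.220; wc +0.420/-0.160 → slack +1.383/-1.364; half-tol=0.290, Σhalf²=0.406102
  -F: nom -15.900 → Σnom=-115.120; wc +0.490/-0.087 → slack +1.873/-1.451; half-tol=0.288, Σhalf²=0.489335
Nominal = -115.120. Worst-case = [-115.120 - 1.451, -115.120 + 1.873] = [-116.571, -113.247]. RSS = √0.489335 = 0.700.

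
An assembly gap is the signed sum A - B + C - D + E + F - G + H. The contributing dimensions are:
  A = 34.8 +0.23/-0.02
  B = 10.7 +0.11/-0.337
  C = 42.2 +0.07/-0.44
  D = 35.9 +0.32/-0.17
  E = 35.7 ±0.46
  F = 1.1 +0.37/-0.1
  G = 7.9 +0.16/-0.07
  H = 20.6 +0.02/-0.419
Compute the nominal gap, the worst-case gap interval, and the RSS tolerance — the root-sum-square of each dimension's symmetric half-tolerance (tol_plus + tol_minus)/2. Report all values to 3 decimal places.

Stack each dimension's contribution:
  +A: nom +34.800 → Σnom=34.800; wc +0.230/-0.020 → slack +0.230/-0.020; half-tol=0.125, Σhalf²=0.015625
  -B: nom -10.700 → Σnom=24.100; wc +0.337/-0.110 → slack +0.567/-0.130; half-tol=0.224, Σhalf²=0.065577
  +C: nom +42.200 → Σnom=66.300; wc +0.070/-0.440 → slack +0.637/-0.570; half-tol=0.255, Σhalf²=0.130602
  -D: nom -35.900 → Σnom=30.400; wc +0.170/-0.320 → slack +0.807/-0.890; half-tol=0.245, Σhalf²=0.190627
  +E: nom +35.700 → Σnom=66.100; wc +0.460/-0.460 → slack +1.267/-1.350; half-tol=0.460, Σhalf²=0.402227
  +F: nom +1.100 → Σnom=67.200; wc +0.370/-0.100 → slack +1.637/-1.450; half-tol=0.235, Σhalf²=0.457452
  -G: nom -7.900 → Σnom=59.300; wc +0.070/-0.160 → slack +1.707/-1.610; half-tol=0.115, Σhalf²=0.470677
  +H: nom +20.600 → Σnom=79.900; wc +0.020/-0.419 → slack +1.727/-2.029; half-tol=0.220, Σhalf²=0.518857
Nominal = 79.900. Worst-case = [79.900 - 2.029, 79.900 + 1.727] = [77.871, 81.627]. RSS = √0.518857 = 0.720.

nominal=79.900 wc=[77.871,81.627] rss=0.720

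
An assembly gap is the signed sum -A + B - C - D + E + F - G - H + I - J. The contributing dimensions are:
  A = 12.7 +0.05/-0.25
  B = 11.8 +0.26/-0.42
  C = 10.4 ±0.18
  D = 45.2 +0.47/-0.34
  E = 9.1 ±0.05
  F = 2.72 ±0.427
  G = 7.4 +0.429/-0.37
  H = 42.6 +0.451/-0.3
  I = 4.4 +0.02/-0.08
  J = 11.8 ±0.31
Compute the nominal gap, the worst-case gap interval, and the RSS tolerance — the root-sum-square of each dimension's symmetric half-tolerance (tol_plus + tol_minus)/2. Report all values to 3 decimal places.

nominal=-102.080 wc=[-104.947,-99.573] rss=0.958

Stack each dimension's contribution:
  -A: nom -12.700 → Σnom=-12.700; wc +0.250/-0.050 → slack +0.250/-0.050; half-tol=0.150, Σhalf²=0.022500
  +B: nom +11.800 → Σnom=-0.900; wc +0.260/-0.420 → slack +0.510/-0.470; half-tol=0.340, Σhalf²=0.138100
  -C: nom -10.400 → Σnom=-11.300; wc +0.180/-0.180 → slack +0.690/-0.650; half-tol=0.180, Σhalf²=0.170500
  -D: nom -45.200 → Σnom=-56.500; wc +0.340/-0.470 → slack +1.030/-1.120; half-tol=0.405, Σhalf²=0.334525
  +E: nom +9.100 → Σnom=-47.400; wc +0.050/-0.050 → slack +1.080/-1.170; half-tol=0.050, Σhalf²=0.337025
  +F: nom +2.720 → Σnom=-44.680; wc +0.427/-0.427 → slack +1.507/-1.597; half-tol=0.427, Σhalf²=0.519354
  -G: nom -7.400 → Σnom=-52.080; wc +0.370/-0.429 → slack +1.877/-2.026; half-tol=0.399, Σhalf²=0.678954
  -H: nom -42.600 → Σnom=-94.680; wc +0.300/-0.451 → slack +2.177/-2.477; half-tol=0.376, Σhalf²=0.819954
  +I: nom +4.400 → Σnom=-90.280; wc +0.020/-0.080 → slack +2.197/-2.557; half-tol=0.050, Σhalf²=0.822454
  -J: nom -11.800 → Σnom=-102.080; wc +0.310/-0.310 → slack +2.507/-2.867; half-tol=0.310, Σhalf²=0.918554
Nominal = -102.080. Worst-case = [-102.080 - 2.867, -102.080 + 2.507] = [-104.947, -99.573]. RSS = √0.918554 = 0.958.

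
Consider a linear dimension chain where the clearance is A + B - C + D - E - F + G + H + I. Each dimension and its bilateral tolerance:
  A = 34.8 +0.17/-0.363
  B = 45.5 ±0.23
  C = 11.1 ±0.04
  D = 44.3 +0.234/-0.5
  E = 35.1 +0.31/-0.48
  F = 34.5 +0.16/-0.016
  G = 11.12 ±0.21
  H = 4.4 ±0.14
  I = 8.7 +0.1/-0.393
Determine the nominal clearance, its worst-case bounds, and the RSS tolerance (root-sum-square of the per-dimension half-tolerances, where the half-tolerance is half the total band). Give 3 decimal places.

Stack each dimension's contribution:
  +A: nom +34.800 → Σnom=34.800; wc +0.170/-0.363 → slack +0.170/-0.363; half-tol=0.267, Σhalf²=0.071022
  +B: nom +45.500 → Σnom=80.300; wc +0.230/-0.230 → slack +0.400/-0.593; half-tol=0.230, Σhalf²=0.123922
  -C: nom -11.100 → Σnom=69.200; wc +0.040/-0.040 → slack +0.440/-0.633; half-tol=0.040, Σhalf²=0.125522
  +D: nom +44.300 → Σnom=113.500; wc +0.234/-0.500 → slack +0.674/-1.133; half-tol=0.367, Σhalf²=0.260211
  -E: nom -35.100 → Σnom=78.400; wc +0.480/-0.310 → slack +1.154/-1.443; half-tol=0.395, Σhalf²=0.416236
  -F: nom -34.500 → Σnom=43.900; wc +0.016/-0.160 → slack +1.170/-1.603; half-tol=0.088, Σhalf²=0.423980
  +G: nom +11.120 → Σnom=55.020; wc +0.210/-0.210 → slack +1.380/-1.813; half-tol=0.210, Σhalf²=0.468080
  +H: nom +4.400 → Σnom=59.420; wc +0.140/-0.140 → slack +1.520/-1.953; half-tol=0.140, Σhalf²=0.487680
  +I: nom +8.700 → Σnom=68.120; wc +0.100/-0.393 → slack +1.620/-2.346; half-tol=0.246, Σhalf²=0.548442
Nominal = 68.120. Worst-case = [68.120 - 2.346, 68.120 + 1.620] = [65.774, 69.740]. RSS = √0.548442 = 0.741.

nominal=68.120 wc=[65.774,69.740] rss=0.741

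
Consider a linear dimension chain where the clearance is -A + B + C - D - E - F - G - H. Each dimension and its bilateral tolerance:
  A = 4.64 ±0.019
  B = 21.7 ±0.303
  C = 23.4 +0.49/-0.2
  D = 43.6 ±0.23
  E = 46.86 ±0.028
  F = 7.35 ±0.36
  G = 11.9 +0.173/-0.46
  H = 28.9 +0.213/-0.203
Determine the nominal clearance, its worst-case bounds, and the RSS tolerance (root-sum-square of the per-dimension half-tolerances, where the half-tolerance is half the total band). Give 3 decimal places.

Stack each dimension's contribution:
  -A: nom -4.640 → Σnom=-4.640; wc +0.019/-0.019 → slack +0.019/-0.019; half-tol=0.019, Σhalf²=0.000361
  +B: nom +21.700 → Σnom=17.060; wc +0.303/-0.303 → slack +0.322/-0.322; half-tol=0.303, Σhalf²=0.092170
  +C: nom +23.400 → Σnom=40.460; wc +0.490/-0.200 → slack +0.812/-0.522; half-tol=0.345, Σhalf²=0.211195
  -D: nom -43.600 → Σnom=-3.140; wc +0.230/-0.230 → slack +1.042/-0.752; half-tol=0.230, Σhalf²=0.264095
  -E: nom -46.860 → Σnom=-50.000; wc +0.028/-0.028 → slack +1.070/-0.780; half-tol=0.028, Σhalf²=0.264879
  -F: nom -7.350 → Σnom=-57.350; wc +0.360/-0.360 → slack +1.430/-1.140; half-tol=0.360, Σhalf²=0.394479
  -G: nom -11.900 → Σnom=-69.250; wc +0.460/-0.173 → slack +1.890/-1.313; half-tol=0.317, Σhalf²=0.494651
  -H: nom -28.900 → Σnom=-98.150; wc +0.203/-0.213 → slack +2.093/-1.526; half-tol=0.208, Σhalf²=0.537915
Nominal = -98.150. Worst-case = [-98.150 - 1.526, -98.150 + 2.093] = [-99.676, -96.057]. RSS = √0.537915 = 0.733.

nominal=-98.150 wc=[-99.676,-96.057] rss=0.733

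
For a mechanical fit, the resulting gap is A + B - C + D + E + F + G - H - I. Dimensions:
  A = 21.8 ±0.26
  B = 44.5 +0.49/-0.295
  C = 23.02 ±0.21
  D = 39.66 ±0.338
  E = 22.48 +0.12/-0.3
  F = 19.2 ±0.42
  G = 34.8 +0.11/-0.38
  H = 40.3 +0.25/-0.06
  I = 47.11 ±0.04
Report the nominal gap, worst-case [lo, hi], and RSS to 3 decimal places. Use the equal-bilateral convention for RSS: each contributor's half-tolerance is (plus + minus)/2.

Stack each dimension's contribution:
  +A: nom +21.800 → Σnom=21.800; wc +0.260/-0.260 → slack +0.260/-0.260; half-tol=0.260, Σhalf²=0.067600
  +B: nom +44.500 → Σnom=66.300; wc +0.490/-0.295 → slack +0.750/-0.555; half-tol=0.392, Σhalf²=0.221656
  -C: nom -23.020 → Σnom=43.280; wc +0.210/-0.210 → slack +0.960/-0.765; half-tol=0.210, Σhalf²=0.265756
  +D: nom +39.660 → Σnom=82.940; wc +0.338/-0.338 → slack +1.298/-1.103; half-tol=0.338, Σhalf²=0.380000
  +E: nom +22.480 → Σnom=105.420; wc +0.120/-0.300 → slack +1.418/-1.403; half-tol=0.210, Σhalf²=0.424100
  +F: nom +19.200 → Σnom=124.620; wc +0.420/-0.420 → slack +1.838/-1.823; half-tol=0.420, Σhalf²=0.600500
  +G: nom +34.800 → Σnom=159.420; wc +0.110/-0.380 → slack +1.948/-2.203; half-tol=0.245, Σhalf²=0.660525
  -H: nom -40.300 → Σnom=119.120; wc +0.060/-0.250 → slack +2.008/-2.453; half-tol=0.155, Σhalf²=0.684550
  -I: nom -47.110 → Σnom=72.010; wc +0.040/-0.040 → slack +2.048/-2.493; half-tol=0.040, Σhalf²=0.686150
Nominal = 72.010. Worst-case = [72.010 - 2.493, 72.010 + 2.048] = [69.517, 74.058]. RSS = √0.686150 = 0.828.

nominal=72.010 wc=[69.517,74.058] rss=0.828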